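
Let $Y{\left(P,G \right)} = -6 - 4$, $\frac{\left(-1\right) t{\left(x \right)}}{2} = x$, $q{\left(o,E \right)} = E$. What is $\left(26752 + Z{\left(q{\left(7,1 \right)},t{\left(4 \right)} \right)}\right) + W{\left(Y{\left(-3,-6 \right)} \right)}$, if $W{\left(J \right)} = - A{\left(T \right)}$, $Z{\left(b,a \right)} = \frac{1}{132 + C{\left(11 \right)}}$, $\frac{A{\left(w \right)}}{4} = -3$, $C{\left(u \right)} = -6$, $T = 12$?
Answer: $\frac{3372265}{126} \approx 26764.0$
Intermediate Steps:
$A{\left(w \right)} = -12$ ($A{\left(w \right)} = 4 \left(-3\right) = -12$)
$t{\left(x \right)} = - 2 x$
$Z{\left(b,a \right)} = \frac{1}{126}$ ($Z{\left(b,a \right)} = \frac{1}{132 - 6} = \frac{1}{126}$)
$Y{\left(P,G \right)} = -10$
$W{\left(J \right)} = 12$ ($W{\left(J \right)} = \left(-1\right) \left(-12\right) = 12$)
$\left(26752 + Z{\left(q{\left(7,1 \right)},t{\left(4 \right)} \right)}\right) + W{\left(Y{\left(-3,-6 \right)} \right)} = \left(26752 + \frac{1}{126}\right) + 12 = \frac{3370753}{126} + 12 = \frac{3372265}{126}$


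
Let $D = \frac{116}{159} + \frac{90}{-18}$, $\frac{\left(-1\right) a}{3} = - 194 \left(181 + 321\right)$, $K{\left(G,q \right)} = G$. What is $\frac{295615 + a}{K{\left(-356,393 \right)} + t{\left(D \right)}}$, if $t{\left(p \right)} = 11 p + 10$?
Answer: $- \frac{93456861}{62483} \approx -1495.7$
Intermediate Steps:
$a = 292164$ ($a = - 3 \left(- 194 \left(181 + 321\right)\right) = - 3 \left(\left(-194\right) 502\right) = \left(-3\right) \left(-97388\right) = 292164$)
$D = - \frac{679}{159}$ ($D = 116 \cdot \frac{1}{159} + 90 \left(- \frac{1}{18}\right) = \frac{116}{159} - 5 = - \frac{679}{159} \approx -4.2704$)
$t{\left(p \right)} = 10 + 11 p$
$\frac{295615 + a}{K{\left(-356,393 \right)} + t{\left(D \right)}} = \frac{295615 + 292164}{-356 + \left(10 + 11 \left(- \frac{679}{159}\right)\right)} = \frac{587779}{-356 + \left(10 - \frac{7469}{159}\right)} = \frac{587779}{-356 - \frac{5879}{159}} = \frac{587779}{- \frac{62483}{159}} = 587779 \left(- \frac{159}{62483}\right) = - \frac{93456861}{62483}$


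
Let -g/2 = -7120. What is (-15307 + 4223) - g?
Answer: -25324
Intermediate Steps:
g = 14240 (g = -2*(-7120) = 14240)
(-15307 + 4223) - g = (-15307 + 4223) - 1*14240 = -11084 - 14240 = -25324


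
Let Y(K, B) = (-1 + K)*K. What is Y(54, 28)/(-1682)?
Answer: -1431/841 ≈ -1.7015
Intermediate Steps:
Y(K, B) = K*(-1 + K)
Y(54, 28)/(-1682) = (54*(-1 + 54))/(-1682) = (54*53)*(-1/1682) = 2862*(-1/1682) = -1431/841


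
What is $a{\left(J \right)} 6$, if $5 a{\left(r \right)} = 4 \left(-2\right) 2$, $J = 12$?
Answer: $- \frac{96}{5} \approx -19.2$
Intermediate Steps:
$a{\left(r \right)} = - \frac{16}{5}$ ($a{\left(r \right)} = \frac{4 \left(-2\right) 2}{5} = \frac{\left(-8\right) 2}{5} = \frac{1}{5} \left(-16\right) = - \frac{16}{5}$)
$a{\left(J \right)} 6 = \left(- \frac{16}{5}\right) 6 = - \frac{96}{5}$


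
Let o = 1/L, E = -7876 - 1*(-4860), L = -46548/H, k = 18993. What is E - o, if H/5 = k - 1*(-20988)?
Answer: -46729621/15516 ≈ -3011.7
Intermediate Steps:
H = 199905 (H = 5*(18993 - 1*(-20988)) = 5*(18993 + 20988) = 5*39981 = 199905)
L = -15516/66635 (L = -46548/199905 = -46548*1/199905 = -15516/66635 ≈ -0.23285)
E = -3016 (E = -7876 + 4860 = -3016)
o = -66635/15516 (o = 1/(-15516/66635) = -66635/15516 ≈ -4.2946)
E - o = -3016 - 1*(-66635/15516) = -3016 + 66635/15516 = -46729621/15516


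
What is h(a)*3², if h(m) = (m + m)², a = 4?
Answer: 576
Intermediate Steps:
h(m) = 4*m² (h(m) = (2*m)² = 4*m²)
h(a)*3² = (4*4²)*3² = (4*16)*9 = 64*9 = 576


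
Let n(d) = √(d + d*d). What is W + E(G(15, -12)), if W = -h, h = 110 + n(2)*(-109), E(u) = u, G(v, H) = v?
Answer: -95 + 109*√6 ≈ 171.99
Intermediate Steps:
n(d) = √(d + d²)
h = 110 - 109*√6 (h = 110 + √(2*(1 + 2))*(-109) = 110 + √(2*3)*(-109) = 110 + √6*(-109) = 110 - 109*√6 ≈ -156.99)
W = -110 + 109*√6 (W = -(110 - 109*√6) = -110 + 109*√6 ≈ 156.99)
W + E(G(15, -12)) = (-110 + 109*√6) + 15 = -95 + 109*√6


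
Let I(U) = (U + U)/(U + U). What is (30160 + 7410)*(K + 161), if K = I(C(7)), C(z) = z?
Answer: 6086340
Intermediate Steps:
I(U) = 1 (I(U) = (2*U)/((2*U)) = (2*U)*(1/(2*U)) = 1)
K = 1
(30160 + 7410)*(K + 161) = (30160 + 7410)*(1 + 161) = 37570*162 = 6086340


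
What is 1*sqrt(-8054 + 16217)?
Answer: 3*sqrt(907) ≈ 90.349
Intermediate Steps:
1*sqrt(-8054 + 16217) = 1*sqrt(8163) = 1*(3*sqrt(907)) = 3*sqrt(907)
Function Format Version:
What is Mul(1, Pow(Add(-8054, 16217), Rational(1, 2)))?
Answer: Mul(3, Pow(907, Rational(1, 2))) ≈ 90.349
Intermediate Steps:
Mul(1, Pow(Add(-8054, 16217), Rational(1, 2))) = Mul(1, Pow(8163, Rational(1, 2))) = Mul(1, Mul(3, Pow(907, Rational(1, 2)))) = Mul(3, Pow(907, Rational(1, 2)))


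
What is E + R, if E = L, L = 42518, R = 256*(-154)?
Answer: 3094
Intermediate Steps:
R = -39424
E = 42518
E + R = 42518 - 39424 = 3094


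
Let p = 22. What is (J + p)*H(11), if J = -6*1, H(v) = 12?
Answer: 192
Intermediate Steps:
J = -6
(J + p)*H(11) = (-6 + 22)*12 = 16*12 = 192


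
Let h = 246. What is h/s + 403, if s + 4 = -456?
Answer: 92567/230 ≈ 402.47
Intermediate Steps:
s = -460 (s = -4 - 456 = -460)
h/s + 403 = 246/(-460) + 403 = 246*(-1/460) + 403 = -123/230 + 403 = 92567/230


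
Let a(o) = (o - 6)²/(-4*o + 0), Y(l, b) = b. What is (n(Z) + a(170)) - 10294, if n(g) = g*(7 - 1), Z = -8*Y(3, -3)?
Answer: -866112/85 ≈ -10190.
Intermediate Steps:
a(o) = -(-6 + o)²/(4*o) (a(o) = (-6 + o)²/((-4*o)) = (-6 + o)²*(-1/(4*o)) = -(-6 + o)²/(4*o))
Z = 24 (Z = -8*(-3) = 24)
n(g) = 6*g (n(g) = g*6 = 6*g)
(n(Z) + a(170)) - 10294 = (6*24 - ¼*(-6 + 170)²/170) - 10294 = (144 - ¼*1/170*164²) - 10294 = (144 - ¼*1/170*26896) - 10294 = (144 - 3362/85) - 10294 = 8878/85 - 10294 = -866112/85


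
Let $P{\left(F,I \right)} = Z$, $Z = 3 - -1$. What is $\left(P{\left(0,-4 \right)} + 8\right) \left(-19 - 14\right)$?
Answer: $-396$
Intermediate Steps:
$Z = 4$ ($Z = 3 + 1 = 4$)
$P{\left(F,I \right)} = 4$
$\left(P{\left(0,-4 \right)} + 8\right) \left(-19 - 14\right) = \left(4 + 8\right) \left(-19 - 14\right) = 12 \left(-33\right) = -396$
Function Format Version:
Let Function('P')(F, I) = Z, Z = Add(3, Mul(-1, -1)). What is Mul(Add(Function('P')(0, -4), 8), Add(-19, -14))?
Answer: -396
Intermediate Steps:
Z = 4 (Z = Add(3, 1) = 4)
Function('P')(F, I) = 4
Mul(Add(Function('P')(0, -4), 8), Add(-19, -14)) = Mul(Add(4, 8), Add(-19, -14)) = Mul(12, -33) = -396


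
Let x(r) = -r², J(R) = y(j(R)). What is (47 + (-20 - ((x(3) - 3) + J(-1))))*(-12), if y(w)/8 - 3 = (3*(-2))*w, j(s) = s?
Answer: 396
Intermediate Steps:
y(w) = 24 - 48*w (y(w) = 24 + 8*((3*(-2))*w) = 24 + 8*(-6*w) = 24 - 48*w)
J(R) = 24 - 48*R
(47 + (-20 - ((x(3) - 3) + J(-1))))*(-12) = (47 + (-20 - ((-1*3² - 3) + (24 - 48*(-1)))))*(-12) = (47 + (-20 - ((-1*9 - 3) + (24 + 48))))*(-12) = (47 + (-20 - ((-9 - 3) + 72)))*(-12) = (47 + (-20 - (-12 + 72)))*(-12) = (47 + (-20 - 1*60))*(-12) = (47 + (-20 - 60))*(-12) = (47 - 80)*(-12) = -33*(-12) = 396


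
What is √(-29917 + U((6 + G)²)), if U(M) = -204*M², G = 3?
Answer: I*√1368361 ≈ 1169.8*I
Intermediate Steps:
√(-29917 + U((6 + G)²)) = √(-29917 - 204*(6 + 3)⁴) = √(-29917 - 204*(9²)²) = √(-29917 - 204*81²) = √(-29917 - 204*6561) = √(-29917 - 1338444) = √(-1368361) = I*√1368361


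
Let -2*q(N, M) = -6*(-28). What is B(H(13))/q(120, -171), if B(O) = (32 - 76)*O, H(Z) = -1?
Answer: -11/21 ≈ -0.52381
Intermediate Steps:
q(N, M) = -84 (q(N, M) = -(-3)*(-28) = -½*168 = -84)
B(O) = -44*O
B(H(13))/q(120, -171) = -44*(-1)/(-84) = 44*(-1/84) = -11/21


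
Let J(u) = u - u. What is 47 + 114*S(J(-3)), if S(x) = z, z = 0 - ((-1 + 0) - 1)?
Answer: 275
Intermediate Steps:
z = 2 (z = 0 - (-1 - 1) = 0 - 1*(-2) = 0 + 2 = 2)
J(u) = 0
S(x) = 2
47 + 114*S(J(-3)) = 47 + 114*2 = 47 + 228 = 275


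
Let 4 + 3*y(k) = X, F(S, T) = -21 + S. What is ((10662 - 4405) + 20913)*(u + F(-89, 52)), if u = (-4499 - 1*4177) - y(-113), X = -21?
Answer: -715467610/3 ≈ -2.3849e+8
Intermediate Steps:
y(k) = -25/3 (y(k) = -4/3 + (1/3)*(-21) = -4/3 - 7 = -25/3)
u = -26003/3 (u = (-4499 - 1*4177) - 1*(-25/3) = (-4499 - 4177) + 25/3 = -8676 + 25/3 = -26003/3 ≈ -8667.7)
((10662 - 4405) + 20913)*(u + F(-89, 52)) = ((10662 - 4405) + 20913)*(-26003/3 + (-21 - 89)) = (6257 + 20913)*(-26003/3 - 110) = 27170*(-26333/3) = -715467610/3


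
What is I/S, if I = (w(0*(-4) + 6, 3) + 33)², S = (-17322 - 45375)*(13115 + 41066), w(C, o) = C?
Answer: -507/1132328719 ≈ -4.4775e-7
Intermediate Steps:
S = -3396986157 (S = -62697*54181 = -3396986157)
I = 1521 (I = ((0*(-4) + 6) + 33)² = ((0 + 6) + 33)² = (6 + 33)² = 39² = 1521)
I/S = 1521/(-3396986157) = 1521*(-1/3396986157) = -507/1132328719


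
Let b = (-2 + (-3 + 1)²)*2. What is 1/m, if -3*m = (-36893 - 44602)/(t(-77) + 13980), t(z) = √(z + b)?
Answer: 932/1811 + I*√73/27165 ≈ 0.51463 + 0.00031452*I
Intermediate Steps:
b = 4 (b = (-2 + (-2)²)*2 = (-2 + 4)*2 = 2*2 = 4)
t(z) = √(4 + z) (t(z) = √(z + 4) = √(4 + z))
m = 27165/(13980 + I*√73) (m = -(-36893 - 44602)/(3*(√(4 - 77) + 13980)) = -(-27165)/(√(-73) + 13980) = -(-27165)/(I*√73 + 13980) = -(-27165)/(13980 + I*√73) = 27165/(13980 + I*√73) ≈ 1.9431 - 0.0011876*I)
1/m = 1/(379766700/195440473 - 27165*I*√73/195440473)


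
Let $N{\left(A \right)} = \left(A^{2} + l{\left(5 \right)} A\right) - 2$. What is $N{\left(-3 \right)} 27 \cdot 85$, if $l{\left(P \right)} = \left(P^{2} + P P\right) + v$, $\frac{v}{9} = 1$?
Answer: $-390150$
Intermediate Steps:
$v = 9$ ($v = 9 \cdot 1 = 9$)
$l{\left(P \right)} = 9 + 2 P^{2}$ ($l{\left(P \right)} = \left(P^{2} + P P\right) + 9 = \left(P^{2} + P^{2}\right) + 9 = 2 P^{2} + 9 = 9 + 2 P^{2}$)
$N{\left(A \right)} = -2 + A^{2} + 59 A$ ($N{\left(A \right)} = \left(A^{2} + \left(9 + 2 \cdot 5^{2}\right) A\right) - 2 = \left(A^{2} + \left(9 + 2 \cdot 25\right) A\right) - 2 = \left(A^{2} + \left(9 + 50\right) A\right) - 2 = \left(A^{2} + 59 A\right) - 2 = -2 + A^{2} + 59 A$)
$N{\left(-3 \right)} 27 \cdot 85 = \left(-2 + \left(-3\right)^{2} + 59 \left(-3\right)\right) 27 \cdot 85 = \left(-2 + 9 - 177\right) 27 \cdot 85 = \left(-170\right) 27 \cdot 85 = \left(-4590\right) 85 = -390150$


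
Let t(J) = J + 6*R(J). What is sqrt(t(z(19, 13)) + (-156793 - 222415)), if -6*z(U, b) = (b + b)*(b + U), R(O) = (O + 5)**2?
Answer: 7*I*sqrt(5554) ≈ 521.68*I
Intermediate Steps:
R(O) = (5 + O)**2
z(U, b) = -b*(U + b)/3 (z(U, b) = -(b + b)*(b + U)/6 = -2*b*(U + b)/6 = -b*(U + b)/3)
t(J) = J + 6*(5 + J)**2
sqrt(t(z(19, 13)) + (-156793 - 222415)) = sqrt((-1/3*13*(19 + 13) + 6*(5 - 1/3*13*(19 + 13))**2) + (-156793 - 222415)) = sqrt((-1/3*13*32 + 6*(5 - 1/3*13*32)**2) - 379208) = sqrt((-416/3 + 6*(5 - 416/3)**2) - 379208) = sqrt((-416/3 + 6*(-401/3)**2) - 379208) = sqrt((-416/3 + 6*(160801/9)) - 379208) = sqrt((-416/3 + 321602/3) - 379208) = sqrt(107062 - 379208) = sqrt(-272146) = 7*I*sqrt(5554)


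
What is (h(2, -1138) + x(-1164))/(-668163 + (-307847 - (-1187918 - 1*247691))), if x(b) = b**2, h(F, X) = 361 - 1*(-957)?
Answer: 1356214/459599 ≈ 2.9509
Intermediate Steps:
h(F, X) = 1318 (h(F, X) = 361 + 957 = 1318)
(h(2, -1138) + x(-1164))/(-668163 + (-307847 - (-1187918 - 1*247691))) = (1318 + (-1164)**2)/(-668163 + (-307847 - (-1187918 - 1*247691))) = (1318 + 1354896)/(-668163 + (-307847 - (-1187918 - 247691))) = 1356214/(-668163 + (-307847 - 1*(-1435609))) = 1356214/(-668163 + (-307847 + 1435609)) = 1356214/(-668163 + 1127762) = 1356214/459599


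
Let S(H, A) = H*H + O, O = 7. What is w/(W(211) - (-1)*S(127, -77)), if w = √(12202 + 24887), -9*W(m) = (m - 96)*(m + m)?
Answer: 27*√4121/96694 ≈ 0.017925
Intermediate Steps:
W(m) = -2*m*(-96 + m)/9 (W(m) = -(m - 96)*(m + m)/9 = -(-96 + m)*2*m/9 = -2*m*(-96 + m)/9)
S(H, A) = 7 + H² (S(H, A) = H*H + 7 = H² + 7 = 7 + H²)
w = 3*√4121 (w = √37089 = 3*√4121 ≈ 192.58)
w/(W(211) - (-1)*S(127, -77)) = (3*√4121)/((2/9)*211*(96 - 1*211) - (-1)*(7 + 127²)) = (3*√4121)/((2/9)*211*(96 - 211) - (-1)*(7 + 16129)) = (3*√4121)/((2/9)*211*(-115) - (-1)*16136) = (3*√4121)/(-48530/9 - 1*(-16136)) = (3*√4121)/(-48530/9 + 16136) = (3*√4121)/(96694/9) = (3*√4121)*(9/96694) = 27*√4121/96694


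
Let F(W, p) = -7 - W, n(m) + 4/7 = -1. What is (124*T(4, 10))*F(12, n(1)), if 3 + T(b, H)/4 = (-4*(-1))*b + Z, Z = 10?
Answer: -216752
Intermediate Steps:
n(m) = -11/7 (n(m) = -4/7 - 1 = -11/7)
T(b, H) = 28 + 16*b (T(b, H) = -12 + 4*((-4*(-1))*b + 10) = -12 + 4*(4*b + 10) = -12 + 4*(10 + 4*b) = -12 + (40 + 16*b) = 28 + 16*b)
(124*T(4, 10))*F(12, n(1)) = (124*(28 + 16*4))*(-7 - 1*12) = (124*(28 + 64))*(-7 - 12) = (124*92)*(-19) = 11408*(-19) = -216752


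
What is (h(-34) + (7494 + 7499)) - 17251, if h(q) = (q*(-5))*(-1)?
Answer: -2428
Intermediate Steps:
h(q) = 5*q (h(q) = -5*q*(-1) = 5*q)
(h(-34) + (7494 + 7499)) - 17251 = (5*(-34) + (7494 + 7499)) - 17251 = (-170 + 14993) - 17251 = 14823 - 17251 = -2428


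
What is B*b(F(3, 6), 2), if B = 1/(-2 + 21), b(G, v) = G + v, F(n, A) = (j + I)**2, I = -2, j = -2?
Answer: 18/19 ≈ 0.94737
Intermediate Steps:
F(n, A) = 16 (F(n, A) = (-2 - 2)**2 = (-4)**2 = 16)
B = 1/19 ≈ 0.052632
B*b(F(3, 6), 2) = (16 + 2)/19 = (1/19)*18 = 18/19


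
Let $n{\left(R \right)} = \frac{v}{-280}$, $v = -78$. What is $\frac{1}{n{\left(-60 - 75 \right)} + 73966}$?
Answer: $\frac{140}{10355279} \approx 1.352 \cdot 10^{-5}$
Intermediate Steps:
$n{\left(R \right)} = \frac{39}{140}$ ($n{\left(R \right)} = - \frac{78}{-280} = \left(-78\right) \left(- \frac{1}{280}\right) = \frac{39}{140}$)
$\frac{1}{n{\left(-60 - 75 \right)} + 73966} = \frac{1}{\frac{39}{140} + 73966} = \frac{1}{\frac{10355279}{140}} = \frac{140}{10355279}$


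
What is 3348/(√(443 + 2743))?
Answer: 186*√354/59 ≈ 59.315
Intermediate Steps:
3348/(√(443 + 2743)) = 3348/(√3186) = 3348/((3*√354)) = 3348*(√354/1062) = 186*√354/59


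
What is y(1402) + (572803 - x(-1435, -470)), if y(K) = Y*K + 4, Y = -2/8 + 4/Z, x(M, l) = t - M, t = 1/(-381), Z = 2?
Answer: 437255033/762 ≈ 5.7383e+5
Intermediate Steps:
t = -1/381 ≈ -0.0026247
x(M, l) = -1/381 - M
Y = 7/4 (Y = -2/8 + 4/2 = -2*⅛ + 4*(½) = -¼ + 2 = 7/4 ≈ 1.7500)
y(K) = 4 + 7*K/4 (y(K) = 7*K/4 + 4 = 4 + 7*K/4)
y(1402) + (572803 - x(-1435, -470)) = (4 + (7/4)*1402) + (572803 - (-1/381 - 1*(-1435))) = (4 + 4907/2) + (572803 - (-1/381 + 1435)) = 4915/2 + (572803 - 1*546734/381) = 4915/2 + (572803 - 546734/381) = 4915/2 + 217691209/381 = 437255033/762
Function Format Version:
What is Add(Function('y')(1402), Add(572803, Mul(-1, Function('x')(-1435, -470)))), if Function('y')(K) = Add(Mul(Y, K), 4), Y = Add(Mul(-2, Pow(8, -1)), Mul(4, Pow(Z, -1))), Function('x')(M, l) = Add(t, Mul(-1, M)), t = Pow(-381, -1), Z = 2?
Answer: Rational(437255033, 762) ≈ 5.7383e+5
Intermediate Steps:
t = Rational(-1, 381) ≈ -0.0026247
Function('x')(M, l) = Add(Rational(-1, 381), Mul(-1, M))
Y = Rational(7, 4) (Y = Add(Mul(-2, Pow(8, -1)), Mul(4, Pow(2, -1))) = Add(Mul(-2, Rational(1, 8)), Mul(4, Rational(1, 2))) = Add(Rational(-1, 4), 2) = Rational(7, 4) ≈ 1.7500)
Function('y')(K) = Add(4, Mul(Rational(7, 4), K)) (Function('y')(K) = Add(Mul(Rational(7, 4), K), 4) = Add(4, Mul(Rational(7, 4), K)))
Add(Function('y')(1402), Add(572803, Mul(-1, Function('x')(-1435, -470)))) = Add(Add(4, Mul(Rational(7, 4), 1402)), Add(572803, Mul(-1, Add(Rational(-1, 381), Mul(-1, -1435))))) = Add(Add(4, Rational(4907, 2)), Add(572803, Mul(-1, Add(Rational(-1, 381), 1435)))) = Add(Rational(4915, 2), Add(572803, Mul(-1, Rational(546734, 381)))) = Add(Rational(4915, 2), Add(572803, Rational(-546734, 381))) = Add(Rational(4915, 2), Rational(217691209, 381)) = Rational(437255033, 762)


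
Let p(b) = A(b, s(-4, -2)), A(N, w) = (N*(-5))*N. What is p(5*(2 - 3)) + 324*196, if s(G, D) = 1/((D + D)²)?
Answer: 63379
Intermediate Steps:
s(G, D) = 1/(4*D²) (s(G, D) = 1/((2*D)²) = 1/(4*D²))
A(N, w) = -5*N² (A(N, w) = (-5*N)*N = -5*N²)
p(b) = -5*b²
p(5*(2 - 3)) + 324*196 = -5*25*(2 - 3)² + 324*196 = -5*(5*(-1))² + 63504 = -5*(-5)² + 63504 = -5*25 + 63504 = -125 + 63504 = 63379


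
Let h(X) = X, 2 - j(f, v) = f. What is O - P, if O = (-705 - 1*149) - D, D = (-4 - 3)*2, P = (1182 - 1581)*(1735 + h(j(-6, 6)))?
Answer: 694617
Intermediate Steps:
j(f, v) = 2 - f
P = -695457 (P = (1182 - 1581)*(1735 + (2 - 1*(-6))) = -399*(1735 + (2 + 6)) = -399*(1735 + 8) = -399*1743 = -695457)
D = -14 (D = -7*2 = -14)
O = -840 (O = (-705 - 1*149) - 1*(-14) = (-705 - 149) + 14 = -854 + 14 = -840)
O - P = -840 - 1*(-695457) = -840 + 695457 = 694617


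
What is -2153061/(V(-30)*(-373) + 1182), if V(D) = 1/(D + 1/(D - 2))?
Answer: -2069091621/1147838 ≈ -1802.6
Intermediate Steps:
V(D) = 1/(D + 1/(-2 + D))
-2153061/(V(-30)*(-373) + 1182) = -2153061/(((-2 - 30)/(1 + (-30)² - 2*(-30)))*(-373) + 1182) = -2153061/((-32/(1 + 900 + 60))*(-373) + 1182) = -2153061/((-32/961)*(-373) + 1182) = -2153061/(((1/961)*(-32))*(-373) + 1182) = -2153061/(-32/961*(-373) + 1182) = -2153061/(11936/961 + 1182) = -2153061/1147838/961 = -2153061*961/1147838 = -1*2069091621/1147838 = -2069091621/1147838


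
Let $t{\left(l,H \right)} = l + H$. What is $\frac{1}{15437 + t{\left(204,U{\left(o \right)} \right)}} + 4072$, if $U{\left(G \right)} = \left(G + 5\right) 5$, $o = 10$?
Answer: $\frac{63995553}{15716} \approx 4072.0$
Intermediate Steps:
$U{\left(G \right)} = 25 + 5 G$ ($U{\left(G \right)} = \left(5 + G\right) 5 = 25 + 5 G$)
$t{\left(l,H \right)} = H + l$
$\frac{1}{15437 + t{\left(204,U{\left(o \right)} \right)}} + 4072 = \frac{1}{15437 + \left(\left(25 + 5 \cdot 10\right) + 204\right)} + 4072 = \frac{1}{15437 + \left(\left(25 + 50\right) + 204\right)} + 4072 = \frac{1}{15437 + \left(75 + 204\right)} + 4072 = \frac{1}{15437 + 279} + 4072 = \frac{1}{15716} + 4072 = \frac{63995553}{15716}$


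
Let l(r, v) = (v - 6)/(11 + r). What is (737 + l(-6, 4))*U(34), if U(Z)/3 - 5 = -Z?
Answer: -320421/5 ≈ -64084.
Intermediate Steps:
l(r, v) = (-6 + v)/(11 + r)
U(Z) = 15 - 3*Z (U(Z) = 15 + 3*(-Z) = 15 - 3*Z)
(737 + l(-6, 4))*U(34) = (737 + (-6 + 4)/(11 - 6))*(15 - 3*34) = (737 - 2/5)*(15 - 102) = (737 + (⅕)*(-2))*(-87) = (737 - ⅖)*(-87) = (3683/5)*(-87) = -320421/5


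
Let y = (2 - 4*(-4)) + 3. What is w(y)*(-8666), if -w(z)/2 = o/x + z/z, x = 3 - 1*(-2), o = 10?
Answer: 51996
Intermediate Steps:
x = 5 (x = 3 + 2 = 5)
y = 21 (y = (2 + 16) + 3 = 18 + 3 = 21)
w(z) = -6 (w(z) = -2*(10/5 + z/z) = -2*(10*(⅕) + 1) = -2*(2 + 1) = -2*3 = -6)
w(y)*(-8666) = -6*(-8666) = 51996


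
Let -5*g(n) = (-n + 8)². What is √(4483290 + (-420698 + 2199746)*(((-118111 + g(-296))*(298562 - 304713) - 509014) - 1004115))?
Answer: √37301201466956490/5 ≈ 3.8627e+7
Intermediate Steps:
g(n) = -(8 - n)²/5 (g(n) = -(-n + 8)²/5 = -(8 - n)²/5)
√(4483290 + (-420698 + 2199746)*(((-118111 + g(-296))*(298562 - 304713) - 509014) - 1004115)) = √(4483290 + (-420698 + 2199746)*(((-118111 - (-8 - 296)²/5)*(298562 - 304713) - 509014) - 1004115)) = √(4483290 + 1779048*(((-118111 - ⅕*(-304)²)*(-6151) - 509014) - 1004115)) = √(4483290 + 1779048*(((-118111 - ⅕*92416)*(-6151) - 509014) - 1004115)) = √(4483290 + 1779048*(((-118111 - 92416/5)*(-6151) - 509014) - 1004115)) = √(4483290 + 1779048*((-682971/5*(-6151) - 509014) - 1004115)) = √(4483290 + 1779048*((4200954621/5 - 509014) - 1004115)) = √(4483290 + 1779048*(4198409551/5 - 1004115)) = √(4483290 + 1779048*(4193388976/5)) = √(4483290 + 7460240270974848/5) = √(7460240293391298/5) = √37301201466956490/5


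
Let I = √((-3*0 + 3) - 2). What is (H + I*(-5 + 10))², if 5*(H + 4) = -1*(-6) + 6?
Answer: 289/25 ≈ 11.560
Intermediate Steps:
I = 1 (I = √((0 + 3) - 2) = √(3 - 2) = √1 = 1)
H = -8/5 (H = -4 + (-1*(-6) + 6)/5 = -4 + (6 + 6)/5 = -4 + (⅕)*12 = -4 + 12/5 = -8/5 ≈ -1.6000)
(H + I*(-5 + 10))² = (-8/5 + 1*(-5 + 10))² = (-8/5 + 1*5)² = (-8/5 + 5)² = (17/5)² = 289/25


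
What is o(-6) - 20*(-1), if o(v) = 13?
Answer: 33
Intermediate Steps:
o(-6) - 20*(-1) = 13 - 20*(-1) = 13 - 1*(-20) = 13 + 20 = 33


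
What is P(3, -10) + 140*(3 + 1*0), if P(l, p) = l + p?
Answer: 413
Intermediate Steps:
P(3, -10) + 140*(3 + 1*0) = (3 - 10) + 140*(3 + 1*0) = -7 + 140*(3 + 0) = -7 + 140*3 = -7 + 420 = 413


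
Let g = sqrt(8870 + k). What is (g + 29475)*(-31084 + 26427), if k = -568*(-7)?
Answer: -137265075 - 4657*sqrt(12846) ≈ -1.3779e+8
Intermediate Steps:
k = 3976
g = sqrt(12846) (g = sqrt(8870 + 3976) = sqrt(12846) ≈ 113.34)
(g + 29475)*(-31084 + 26427) = (sqrt(12846) + 29475)*(-31084 + 26427) = (29475 + sqrt(12846))*(-4657) = -137265075 - 4657*sqrt(12846)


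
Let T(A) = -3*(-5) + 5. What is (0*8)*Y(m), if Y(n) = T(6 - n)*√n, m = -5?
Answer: 0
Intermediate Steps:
T(A) = 20 (T(A) = 15 + 5 = 20)
Y(n) = 20*√n
(0*8)*Y(m) = (0*8)*(20*√(-5)) = 0*(20*(I*√5)) = 0*(20*I*√5) = 0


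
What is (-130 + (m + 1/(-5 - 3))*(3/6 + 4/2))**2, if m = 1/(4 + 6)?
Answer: 4330561/256 ≈ 16916.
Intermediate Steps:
m = 1/10 ≈ 0.10000
(-130 + (m + 1/(-5 - 3))*(3/6 + 4/2))**2 = (-130 + (1/10 + 1/(-5 - 3))*(3/6 + 4/2))**2 = (-130 + (1/10 + 1/(-8))*(3*(1/6) + 4*(1/2)))**2 = (-130 + (1/10 - 1/8)*(1/2 + 2))**2 = (-130 - 1/40*5/2)**2 = (-130 - 1/16)**2 = (-2081/16)**2 = 4330561/256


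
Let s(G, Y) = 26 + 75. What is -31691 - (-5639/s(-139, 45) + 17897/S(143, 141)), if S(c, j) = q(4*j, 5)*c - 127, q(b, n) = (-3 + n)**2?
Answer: -1423650237/44945 ≈ -31675.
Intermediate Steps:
s(G, Y) = 101
S(c, j) = -127 + 4*c (S(c, j) = (-3 + 5)**2*c - 127 = 2**2*c - 127 = 4*c - 127 = -127 + 4*c)
-31691 - (-5639/s(-139, 45) + 17897/S(143, 141)) = -31691 - (-5639/101 + 17897/(-127 + 4*143)) = -31691 - (-5639*1/101 + 17897/(-127 + 572)) = -31691 - (-5639/101 + 17897/445) = -31691 - 1*(-701758/44945) = -31691 + 701758/44945 = -1423650237/44945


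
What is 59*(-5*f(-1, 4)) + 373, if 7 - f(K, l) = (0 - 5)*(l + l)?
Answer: -13492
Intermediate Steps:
f(K, l) = 7 + 10*l (f(K, l) = 7 - (0 - 5)*(l + l) = 7 - (-5)*2*l = 7 - (-10)*l = 7 + 10*l)
59*(-5*f(-1, 4)) + 373 = 59*(-5*(7 + 10*4)) + 373 = 59*(-5*(7 + 40)) + 373 = 59*(-5*47) + 373 = 59*(-235) + 373 = -13865 + 373 = -13492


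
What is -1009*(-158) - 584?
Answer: 158838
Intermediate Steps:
-1009*(-158) - 584 = 159422 - 584 = 158838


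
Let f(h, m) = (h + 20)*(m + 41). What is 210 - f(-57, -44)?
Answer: 99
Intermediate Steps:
f(h, m) = (20 + h)*(41 + m)
210 - f(-57, -44) = 210 - (820 + 20*(-44) + 41*(-57) - 57*(-44)) = 210 - (820 - 880 - 2337 + 2508) = 210 - 1*111 = 210 - 111 = 99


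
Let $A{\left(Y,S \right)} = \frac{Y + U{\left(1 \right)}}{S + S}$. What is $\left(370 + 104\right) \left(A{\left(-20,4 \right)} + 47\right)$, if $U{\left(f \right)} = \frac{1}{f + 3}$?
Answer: $\frac{337725}{16} \approx 21108.0$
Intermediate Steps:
$U{\left(f \right)} = \frac{1}{3 + f}$
$A{\left(Y,S \right)} = \frac{\frac{1}{4} + Y}{2 S}$ ($A{\left(Y,S \right)} = \frac{Y + \frac{1}{3 + 1}}{S + S} = \frac{Y + \frac{1}{4}}{2 S} = \left(Y + \frac{1}{4}\right) \frac{1}{2 S} = \left(\frac{1}{4} + Y\right) \frac{1}{2 S} = \frac{\frac{1}{4} + Y}{2 S}$)
$\left(370 + 104\right) \left(A{\left(-20,4 \right)} + 47\right) = \left(370 + 104\right) \left(\frac{1 + 4 \left(-20\right)}{8 \cdot 4} + 47\right) = 474 \left(\frac{1}{8} \cdot \frac{1}{4} \left(1 - 80\right) + 47\right) = 474 \left(\frac{1}{8} \cdot \frac{1}{4} \left(-79\right) + 47\right) = 474 \left(- \frac{79}{32} + 47\right) = 474 \cdot \frac{1425}{32} = \frac{337725}{16}$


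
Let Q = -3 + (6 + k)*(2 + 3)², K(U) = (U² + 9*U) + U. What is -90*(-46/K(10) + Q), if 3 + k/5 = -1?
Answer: 317907/10 ≈ 31791.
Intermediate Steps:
k = -20 (k = -15 + 5*(-1) = -15 - 5 = -20)
K(U) = U² + 10*U
Q = -353 (Q = -3 + (6 - 20)*(2 + 3)² = -3 - 14*5² = -3 - 14*25 = -3 - 350 = -353)
-90*(-46/K(10) + Q) = -90*(-46*1/(10*(10 + 10)) - 353) = -90*(-46/(10*20) - 353) = -90*(-46/200 - 353) = -90*(-46*1/200 - 353) = -90*(-23/100 - 353) = -90*(-35323/100) = 317907/10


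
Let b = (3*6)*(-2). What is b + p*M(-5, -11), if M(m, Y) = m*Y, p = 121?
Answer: 6619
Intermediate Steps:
M(m, Y) = Y*m
b = -36 (b = 18*(-2) = -36)
b + p*M(-5, -11) = -36 + 121*(-11*(-5)) = -36 + 121*55 = -36 + 6655 = 6619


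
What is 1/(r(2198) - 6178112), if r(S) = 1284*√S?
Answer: -193066/1192670129333 - 321*√2198/9541361034664 ≈ -1.6345e-7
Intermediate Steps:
1/(r(2198) - 6178112) = 1/(1284*√2198 - 6178112) = 1/(-6178112 + 1284*√2198)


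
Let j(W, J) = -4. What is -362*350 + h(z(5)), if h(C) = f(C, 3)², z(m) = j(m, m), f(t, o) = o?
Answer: -126691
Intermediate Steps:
z(m) = -4
h(C) = 9 (h(C) = 3² = 9)
-362*350 + h(z(5)) = -362*350 + 9 = -126700 + 9 = -126691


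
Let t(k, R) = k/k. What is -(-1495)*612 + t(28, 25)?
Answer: 914941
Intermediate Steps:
t(k, R) = 1
-(-1495)*612 + t(28, 25) = -(-1495)*612 + 1 = -1495*(-612) + 1 = 914940 + 1 = 914941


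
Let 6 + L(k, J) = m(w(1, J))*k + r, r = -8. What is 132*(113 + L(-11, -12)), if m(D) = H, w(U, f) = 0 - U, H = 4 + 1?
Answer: 5808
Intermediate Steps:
H = 5
w(U, f) = -U
m(D) = 5
L(k, J) = -14 + 5*k (L(k, J) = -6 + (5*k - 8) = -6 + (-8 + 5*k) = -14 + 5*k)
132*(113 + L(-11, -12)) = 132*(113 + (-14 + 5*(-11))) = 132*(113 + (-14 - 55)) = 132*(113 - 69) = 132*44 = 5808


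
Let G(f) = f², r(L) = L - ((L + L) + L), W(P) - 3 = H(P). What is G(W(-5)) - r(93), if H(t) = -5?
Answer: 190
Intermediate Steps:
W(P) = -2 (W(P) = 3 - 5 = -2)
r(L) = -2*L (r(L) = L - (2*L + L) = L - 3*L = -2*L)
G(W(-5)) - r(93) = (-2)² - (-2)*93 = 4 - 1*(-186) = 4 + 186 = 190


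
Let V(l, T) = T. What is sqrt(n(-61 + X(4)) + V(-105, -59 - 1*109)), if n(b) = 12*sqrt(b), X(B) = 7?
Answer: 2*sqrt(-42 + 9*I*sqrt(6)) ≈ 3.2967 + 13.374*I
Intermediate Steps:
sqrt(n(-61 + X(4)) + V(-105, -59 - 1*109)) = sqrt(12*sqrt(-61 + 7) + (-59 - 1*109)) = sqrt(12*sqrt(-54) + (-59 - 109)) = sqrt(12*(3*I*sqrt(6)) - 168) = sqrt(36*I*sqrt(6) - 168) = sqrt(-168 + 36*I*sqrt(6))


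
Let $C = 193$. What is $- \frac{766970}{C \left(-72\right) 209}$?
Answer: $\frac{383485}{1452132} \approx 0.26408$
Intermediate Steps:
$- \frac{766970}{C \left(-72\right) 209} = - \frac{766970}{193 \left(-72\right) 209} = - \frac{766970}{\left(-13896\right) 209} = - \frac{766970}{-2904264} = \left(-766970\right) \left(- \frac{1}{2904264}\right) = \frac{383485}{1452132}$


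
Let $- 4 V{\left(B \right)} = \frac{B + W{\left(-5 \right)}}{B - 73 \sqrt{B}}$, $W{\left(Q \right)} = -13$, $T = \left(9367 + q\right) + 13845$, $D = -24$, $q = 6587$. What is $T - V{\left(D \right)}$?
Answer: $\frac{638056225}{21412} - \frac{2701 i \sqrt{6}}{256944} \approx 29799.0 - 0.025749 i$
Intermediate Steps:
$T = 29799$ ($T = \left(9367 + 6587\right) + 13845 = 15954 + 13845 = 29799$)
$V{\left(B \right)} = - \frac{-13 + B}{4 \left(B - 73 \sqrt{B}\right)}$ ($V{\left(B \right)} = - \frac{\left(B - 13\right) \frac{1}{B - 73 \sqrt{B}}}{4} = - \frac{\left(-13 + B\right) \frac{1}{B - 73 \sqrt{B}}}{4} = - \frac{\frac{1}{B - 73 \sqrt{B}} \left(-13 + B\right)}{4} = - \frac{-13 + B}{4 \left(B - 73 \sqrt{B}\right)}$)
$T - V{\left(D \right)} = 29799 - \frac{-13 - 24}{4 \left(\left(-1\right) \left(-24\right) + 73 \sqrt{-24}\right)} = 29799 - \frac{1}{4} \frac{1}{24 + 73 \cdot 2 i \sqrt{6}} \left(-37\right) = 29799 - \frac{1}{4} \frac{1}{24 + 146 i \sqrt{6}} \left(-37\right) = 29799 - - \frac{37}{4 \left(24 + 146 i \sqrt{6}\right)} = 29799 + \frac{37}{4 \left(24 + 146 i \sqrt{6}\right)}$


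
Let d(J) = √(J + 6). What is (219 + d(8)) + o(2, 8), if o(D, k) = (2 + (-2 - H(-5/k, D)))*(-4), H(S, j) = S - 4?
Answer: 401/2 + √14 ≈ 204.24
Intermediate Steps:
H(S, j) = -4 + S
d(J) = √(6 + J)
o(D, k) = -16 - 20/k (o(D, k) = (2 + (-2 - (-4 - 5/k)))*(-4) = (2 + (-2 + (4 + 5/k)))*(-4) = (2 + (2 + 5/k))*(-4) = (4 + 5/k)*(-4) = -16 - 20/k)
(219 + d(8)) + o(2, 8) = (219 + √(6 + 8)) + (-16 - 20/8) = (219 + √14) + (-16 - 20*⅛) = (219 + √14) + (-16 - 5/2) = (219 + √14) - 37/2 = 401/2 + √14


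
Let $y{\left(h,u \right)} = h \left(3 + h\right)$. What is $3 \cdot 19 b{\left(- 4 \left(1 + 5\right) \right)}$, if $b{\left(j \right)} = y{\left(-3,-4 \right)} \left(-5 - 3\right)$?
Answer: $0$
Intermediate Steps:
$b{\left(j \right)} = 0$ ($b{\left(j \right)} = - 3 \left(3 - 3\right) \left(-5 - 3\right) = \left(-3\right) 0 \left(-8\right) = 0 \left(-8\right) = 0$)
$3 \cdot 19 b{\left(- 4 \left(1 + 5\right) \right)} = 3 \cdot 19 \cdot 0 = 57 \cdot 0 = 0$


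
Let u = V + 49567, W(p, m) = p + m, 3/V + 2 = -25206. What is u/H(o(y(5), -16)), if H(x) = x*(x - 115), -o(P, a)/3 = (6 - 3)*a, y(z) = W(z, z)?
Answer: 1249484933/105268608 ≈ 11.869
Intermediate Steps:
V = -3/25208 (V = 3/(-2 - 25206) = 3/(-25208) = 3*(-1/25208) = -3/25208 ≈ -0.00011901)
W(p, m) = m + p
y(z) = 2*z (y(z) = z + z = 2*z)
o(P, a) = -9*a (o(P, a) = -3*(6 - 3)*a = -9*a)
H(x) = x*(-115 + x)
u = 1249484933/25208 (u = -3/25208 + 49567 = 1249484933/25208 ≈ 49567.)
u/H(o(y(5), -16)) = 1249484933/(25208*(((-9*(-16))*(-115 - 9*(-16))))) = 1249484933/(25208*((144*(-115 + 144)))) = 1249484933/(25208*((144*29))) = (1249484933/25208)/4176 = (1249484933/25208)*(1/4176) = 1249484933/105268608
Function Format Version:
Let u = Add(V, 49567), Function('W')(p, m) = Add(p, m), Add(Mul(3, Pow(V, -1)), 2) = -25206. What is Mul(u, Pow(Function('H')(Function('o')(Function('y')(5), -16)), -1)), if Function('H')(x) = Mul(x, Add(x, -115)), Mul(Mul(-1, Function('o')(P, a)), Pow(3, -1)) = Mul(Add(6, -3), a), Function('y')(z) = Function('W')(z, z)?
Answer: Rational(1249484933, 105268608) ≈ 11.869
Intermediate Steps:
V = Rational(-3, 25208) (V = Mul(3, Pow(Add(-2, -25206), -1)) = Mul(3, Pow(-25208, -1)) = Mul(3, Rational(-1, 25208)) = Rational(-3, 25208) ≈ -0.00011901)
Function('W')(p, m) = Add(m, p)
Function('y')(z) = Mul(2, z) (Function('y')(z) = Add(z, z) = Mul(2, z))
Function('o')(P, a) = Mul(-9, a) (Function('o')(P, a) = Mul(-3, Mul(Add(6, -3), a)) = Mul(-3, Mul(3, a)) = Mul(-9, a))
Function('H')(x) = Mul(x, Add(-115, x))
u = Rational(1249484933, 25208) (u = Add(Rational(-3, 25208), 49567) = Rational(1249484933, 25208) ≈ 49567.)
Mul(u, Pow(Function('H')(Function('o')(Function('y')(5), -16)), -1)) = Mul(Rational(1249484933, 25208), Pow(Mul(Mul(-9, -16), Add(-115, Mul(-9, -16))), -1)) = Mul(Rational(1249484933, 25208), Pow(Mul(144, Add(-115, 144)), -1)) = Mul(Rational(1249484933, 25208), Pow(Mul(144, 29), -1)) = Mul(Rational(1249484933, 25208), Pow(4176, -1)) = Mul(Rational(1249484933, 25208), Rational(1, 4176)) = Rational(1249484933, 105268608)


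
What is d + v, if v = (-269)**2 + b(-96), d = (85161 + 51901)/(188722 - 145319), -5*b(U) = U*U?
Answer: 15304105677/217015 ≈ 70521.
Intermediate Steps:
b(U) = -U**2/5 (b(U) = -U*U/5 = -U**2/5)
d = 137062/43403 ≈ 3.1579
v = 352589/5 (v = (-269)**2 - 1/5*(-96)**2 = 72361 - 1/5*9216 = 72361 - 9216/5 = 352589/5 ≈ 70518.)
d + v = 137062/43403 + 352589/5 = 15304105677/217015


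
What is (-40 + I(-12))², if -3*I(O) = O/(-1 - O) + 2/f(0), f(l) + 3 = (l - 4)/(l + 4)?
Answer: 6786025/4356 ≈ 1557.9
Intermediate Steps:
f(l) = -3 + (-4 + l)/(4 + l) (f(l) = -3 + (l - 4)/(l + 4) = -3 + (-4 + l)/(4 + l))
I(O) = ⅙ - O/(3*(-1 - O)) (I(O) = -(O/(-1 - O) + 2/((2*(-8 - 1*0)/(4 + 0))))/3 = -(O/(-1 - O) + 2/((2*(-8 + 0)/4)))/3 = -(O/(-1 - O) + 2/((2*(¼)*(-8))))/3 = -(O/(-1 - O) + 2/(-4))/3 = -(O/(-1 - O) + 2*(-¼))/3 = -(O/(-1 - O) - ½)/3 = -(-½ + O/(-1 - O))/3 = ⅙ - O/(3*(-1 - O)))
(-40 + I(-12))² = (-40 + (1 + 3*(-12))/(6*(1 - 12)))² = (-40 + (⅙)*(1 - 36)/(-11))² = (-40 + (⅙)*(-1/11)*(-35))² = (-40 + 35/66)² = (-2605/66)² = 6786025/4356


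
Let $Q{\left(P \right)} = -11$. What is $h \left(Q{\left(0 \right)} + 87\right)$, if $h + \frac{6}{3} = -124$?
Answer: $-9576$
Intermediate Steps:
$h = -126$ ($h = -2 - 124 = -126$)
$h \left(Q{\left(0 \right)} + 87\right) = - 126 \left(-11 + 87\right) = \left(-126\right) 76 = -9576$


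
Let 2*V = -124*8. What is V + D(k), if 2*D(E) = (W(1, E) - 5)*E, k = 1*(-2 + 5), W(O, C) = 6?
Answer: -989/2 ≈ -494.50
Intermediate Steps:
k = 3 (k = 1*3 = 3)
D(E) = E/2 (D(E) = ((6 - 5)*E)/2 = (1*E)/2 = E/2)
V = -496 (V = (-124*8)/2 = (1/2)*(-992) = -496)
V + D(k) = -496 + (1/2)*3 = -496 + 3/2 = -989/2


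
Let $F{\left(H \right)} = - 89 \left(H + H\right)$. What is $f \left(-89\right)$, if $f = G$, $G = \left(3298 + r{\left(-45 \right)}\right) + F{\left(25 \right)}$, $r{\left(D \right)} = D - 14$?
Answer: $107779$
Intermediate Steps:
$F{\left(H \right)} = - 178 H$ ($F{\left(H \right)} = - 89 \cdot 2 H = - 178 H$)
$r{\left(D \right)} = -14 + D$
$G = -1211$ ($G = \left(3298 - 59\right) - 4450 = 3239 - 4450 = -1211$)
$f = -1211$
$f \left(-89\right) = \left(-1211\right) \left(-89\right) = 107779$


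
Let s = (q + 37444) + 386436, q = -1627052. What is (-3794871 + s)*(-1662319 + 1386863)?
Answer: 1376740932608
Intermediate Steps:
s = -1203172 (s = (-1627052 + 37444) + 386436 = -1589608 + 386436 = -1203172)
(-3794871 + s)*(-1662319 + 1386863) = (-3794871 - 1203172)*(-1662319 + 1386863) = -4998043*(-275456) = 1376740932608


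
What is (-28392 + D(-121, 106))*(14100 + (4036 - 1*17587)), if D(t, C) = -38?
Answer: -15608070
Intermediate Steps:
(-28392 + D(-121, 106))*(14100 + (4036 - 1*17587)) = (-28392 - 38)*(14100 + (4036 - 1*17587)) = -28430*(14100 + (4036 - 17587)) = -28430*(14100 - 13551) = -28430*549 = -15608070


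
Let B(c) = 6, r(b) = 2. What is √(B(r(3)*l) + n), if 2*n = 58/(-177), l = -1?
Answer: √182841/177 ≈ 2.4158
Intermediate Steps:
n = -29/177 (n = (58/(-177))/2 = (58*(-1/177))/2 = (½)*(-58/177) = -29/177 ≈ -0.16384)
√(B(r(3)*l) + n) = √(6 - 29/177) = √(1033/177) = √182841/177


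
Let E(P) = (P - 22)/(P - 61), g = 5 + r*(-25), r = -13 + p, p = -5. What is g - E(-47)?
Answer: 16357/36 ≈ 454.36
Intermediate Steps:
r = -18 (r = -13 - 5 = -18)
g = 455 (g = 5 - 18*(-25) = 5 + 450 = 455)
E(P) = (-22 + P)/(-61 + P)
g - E(-47) = 455 - (-22 - 47)/(-61 - 47) = 455 - (-69)/(-108) = 455 - (-1)*(-69)/108 = 455 - 1*23/36 = 455 - 23/36 = 16357/36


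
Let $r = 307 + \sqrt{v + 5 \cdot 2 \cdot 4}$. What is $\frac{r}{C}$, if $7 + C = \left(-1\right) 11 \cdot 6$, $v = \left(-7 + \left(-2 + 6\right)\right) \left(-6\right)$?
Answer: $- \frac{307}{73} - \frac{\sqrt{58}}{73} \approx -4.3098$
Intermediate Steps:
$v = 18$ ($v = \left(-7 + 4\right) \left(-6\right) = \left(-3\right) \left(-6\right) = 18$)
$r = 307 + \sqrt{58}$ ($r = 307 + \sqrt{18 + 5 \cdot 2 \cdot 4} = 307 + \sqrt{18 + 10 \cdot 4} = 307 + \sqrt{18 + 40} = 307 + \sqrt{58} \approx 314.62$)
$C = -73$ ($C = -7 + \left(-1\right) 11 \cdot 6 = -7 - 66 = -73$)
$\frac{r}{C} = \frac{307 + \sqrt{58}}{-73} = \left(307 + \sqrt{58}\right) \left(- \frac{1}{73}\right) = - \frac{307}{73} - \frac{\sqrt{58}}{73}$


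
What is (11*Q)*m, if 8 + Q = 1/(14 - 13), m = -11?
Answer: 847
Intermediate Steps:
Q = -7 (Q = -8 + 1/(14 - 13) = -8 + 1/1 = -8 + 1 = -7)
(11*Q)*m = (11*(-7))*(-11) = -77*(-11) = 847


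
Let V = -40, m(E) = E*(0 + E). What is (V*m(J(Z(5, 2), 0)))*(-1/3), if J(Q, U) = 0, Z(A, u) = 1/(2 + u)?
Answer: 0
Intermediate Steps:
m(E) = E² (m(E) = E*E = E²)
(V*m(J(Z(5, 2), 0)))*(-1/3) = (-40*0²)*(-1/3) = (-40*0)*(-1*⅓) = 0*(-⅓) = 0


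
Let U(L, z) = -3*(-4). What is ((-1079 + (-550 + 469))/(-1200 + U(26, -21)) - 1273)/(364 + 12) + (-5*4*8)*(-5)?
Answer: 88959809/111672 ≈ 796.62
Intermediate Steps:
U(L, z) = 12
((-1079 + (-550 + 469))/(-1200 + U(26, -21)) - 1273)/(364 + 12) + (-5*4*8)*(-5) = ((-1079 + (-550 + 469))/(-1200 + 12) - 1273)/(364 + 12) + (-5*4*8)*(-5) = ((-1079 - 81)/(-1188) - 1273)/376 - 20*8*(-5) = (-1160*(-1/1188) - 1273)*(1/376) - 160*(-5) = (290/297 - 1273)*(1/376) + 800 = -377791/297*1/376 + 800 = -377791/111672 + 800 = 88959809/111672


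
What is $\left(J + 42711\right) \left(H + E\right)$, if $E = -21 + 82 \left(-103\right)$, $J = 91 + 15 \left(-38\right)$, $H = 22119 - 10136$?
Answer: $148487712$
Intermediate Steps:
$H = 11983$ ($H = 22119 - 10136 = 11983$)
$J = -479$ ($J = 91 - 570 = -479$)
$E = -8467$ ($E = -21 - 8446 = -8467$)
$\left(J + 42711\right) \left(H + E\right) = \left(-479 + 42711\right) \left(11983 - 8467\right) = 42232 \cdot 3516 = 148487712$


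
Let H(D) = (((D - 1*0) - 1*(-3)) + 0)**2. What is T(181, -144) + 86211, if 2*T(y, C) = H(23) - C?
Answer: 86621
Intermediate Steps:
H(D) = (3 + D)**2 (H(D) = (((D + 0) + 3) + 0)**2 = ((D + 3) + 0)**2 = ((3 + D) + 0)**2 = (3 + D)**2)
T(y, C) = 338 - C/2 (T(y, C) = ((3 + 23)**2 - C)/2 = (26**2 - C)/2 = (676 - C)/2 = 338 - C/2)
T(181, -144) + 86211 = (338 - 1/2*(-144)) + 86211 = (338 + 72) + 86211 = 410 + 86211 = 86621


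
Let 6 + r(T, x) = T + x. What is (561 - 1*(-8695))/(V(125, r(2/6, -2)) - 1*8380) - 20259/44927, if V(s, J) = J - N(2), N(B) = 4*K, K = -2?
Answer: -1756823937/1129419853 ≈ -1.5555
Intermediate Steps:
r(T, x) = -6 + T + x (r(T, x) = -6 + (T + x) = -6 + T + x)
N(B) = -8 (N(B) = 4*(-2) = -8)
V(s, J) = 8 + J (V(s, J) = J - 1*(-8) = J + 8 = 8 + J)
(561 - 1*(-8695))/(V(125, r(2/6, -2)) - 1*8380) - 20259/44927 = (561 - 1*(-8695))/((8 + (-6 + 2/6 - 2)) - 1*8380) - 20259/44927 = (561 + 8695)/((8 + (-6 + 2*(1/6) - 2)) - 8380) - 20259*1/44927 = 9256/((8 + (-6 + 1/3 - 2)) - 8380) - 20259/44927 = 9256/((8 - 23/3) - 8380) - 20259/44927 = 9256/(1/3 - 8380) - 20259/44927 = 9256/(-25139/3) - 20259/44927 = 9256*(-3/25139) - 20259/44927 = -27768/25139 - 20259/44927 = -1756823937/1129419853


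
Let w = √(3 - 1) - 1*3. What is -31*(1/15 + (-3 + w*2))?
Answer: 4154/15 - 62*√2 ≈ 189.25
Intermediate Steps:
w = -3 + √2 (w = √2 - 3 = -3 + √2 ≈ -1.5858)
-31*(1/15 + (-3 + w*2)) = -31*(1/15 + (-3 + (-3 + √2)*2)) = -31*(1/15 + (-3 + (-6 + 2*√2))) = -31*(1/15 + (-9 + 2*√2)) = -31*(-134/15 + 2*√2) = 4154/15 - 62*√2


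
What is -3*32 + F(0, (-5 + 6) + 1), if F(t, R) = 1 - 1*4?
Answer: -99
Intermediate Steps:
F(t, R) = -3 (F(t, R) = 1 - 4 = -3)
-3*32 + F(0, (-5 + 6) + 1) = -3*32 - 3 = -96 - 3 = -99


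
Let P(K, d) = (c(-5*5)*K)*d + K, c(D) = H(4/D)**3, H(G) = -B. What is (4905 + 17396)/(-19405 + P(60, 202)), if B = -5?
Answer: 22301/1495655 ≈ 0.014911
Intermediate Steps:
H(G) = 5 (H(G) = -1*(-5) = 5)
c(D) = 125 (c(D) = 5**3 = 125)
P(K, d) = K + 125*K*d (P(K, d) = (125*K)*d + K = 125*K*d + K = K + 125*K*d)
(4905 + 17396)/(-19405 + P(60, 202)) = (4905 + 17396)/(-19405 + 60*(1 + 125*202)) = 22301/(-19405 + 60*(1 + 25250)) = 22301/(-19405 + 60*25251) = 22301/(-19405 + 1515060) = 22301/1495655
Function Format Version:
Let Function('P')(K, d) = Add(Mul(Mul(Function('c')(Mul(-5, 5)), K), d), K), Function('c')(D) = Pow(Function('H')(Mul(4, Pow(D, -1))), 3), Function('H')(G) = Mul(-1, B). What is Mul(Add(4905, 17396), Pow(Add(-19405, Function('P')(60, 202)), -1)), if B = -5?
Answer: Rational(22301, 1495655) ≈ 0.014911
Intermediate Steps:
Function('H')(G) = 5 (Function('H')(G) = Mul(-1, -5) = 5)
Function('c')(D) = 125 (Function('c')(D) = Pow(5, 3) = 125)
Function('P')(K, d) = Add(K, Mul(125, K, d)) (Function('P')(K, d) = Add(Mul(Mul(125, K), d), K) = Add(Mul(125, K, d), K) = Add(K, Mul(125, K, d)))
Mul(Add(4905, 17396), Pow(Add(-19405, Function('P')(60, 202)), -1)) = Mul(Add(4905, 17396), Pow(Add(-19405, Mul(60, Add(1, Mul(125, 202)))), -1)) = Mul(22301, Pow(Add(-19405, Mul(60, Add(1, 25250))), -1)) = Mul(22301, Pow(Add(-19405, Mul(60, 25251)), -1)) = Mul(22301, Pow(Add(-19405, 1515060), -1)) = Mul(22301, Pow(1495655, -1)) = Mul(22301, Rational(1, 1495655)) = Rational(22301, 1495655)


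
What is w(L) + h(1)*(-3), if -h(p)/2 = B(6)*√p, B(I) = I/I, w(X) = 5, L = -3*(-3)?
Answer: 11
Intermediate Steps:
L = 9
B(I) = 1
h(p) = -2*√p
w(L) + h(1)*(-3) = 5 - 2*√1*(-3) = 5 - 2*1*(-3) = 5 - 2*(-3) = 5 + 6 = 11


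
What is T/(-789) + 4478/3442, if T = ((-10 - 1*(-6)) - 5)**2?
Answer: 542390/452623 ≈ 1.1983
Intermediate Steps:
T = 81 (T = ((-10 + 6) - 5)**2 = (-4 - 5)**2 = (-9)**2 = 81)
T/(-789) + 4478/3442 = 81/(-789) + 4478/3442 = 81*(-1/789) + 4478*(1/3442) = -27/263 + 2239/1721 = 542390/452623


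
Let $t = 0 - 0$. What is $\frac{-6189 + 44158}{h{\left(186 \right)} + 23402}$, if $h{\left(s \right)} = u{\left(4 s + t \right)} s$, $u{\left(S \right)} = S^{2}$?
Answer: $\frac{37969}{102981098} \approx 0.0003687$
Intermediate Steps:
$t = 0$ ($t = 0 + 0 = 0$)
$h{\left(s \right)} = 16 s^{3}$ ($h{\left(s \right)} = \left(4 s + 0\right)^{2} s = \left(4 s\right)^{2} s = 16 s^{2} s = 16 s^{3}$)
$\frac{-6189 + 44158}{h{\left(186 \right)} + 23402} = \frac{-6189 + 44158}{16 \cdot 186^{3} + 23402} = \frac{37969}{16 \cdot 6434856 + 23402} = \frac{37969}{102957696 + 23402} = \frac{37969}{102981098}$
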